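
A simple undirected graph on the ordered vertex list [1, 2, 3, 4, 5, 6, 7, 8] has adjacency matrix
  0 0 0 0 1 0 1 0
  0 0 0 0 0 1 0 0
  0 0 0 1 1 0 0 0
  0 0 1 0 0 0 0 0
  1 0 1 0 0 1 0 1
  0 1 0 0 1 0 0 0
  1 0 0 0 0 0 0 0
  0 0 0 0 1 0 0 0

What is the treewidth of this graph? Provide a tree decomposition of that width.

The largest bag has 2 vertices, giving width 1; this decomposition certifies tw(G) ≤ 1. Since G has at least one edge (e.g. 1–5), it is not an edgeless graph, so tw(G) ≥ 1. Combining the bounds, tw(G) = 1.

Treewidth 1.
One such decomposition:
Bags: B1 = {1, 5}  B2 = {5, 6}  B3 = {5, 8}  B4 = {1, 7}  B5 = {3, 5}  B6 = {2, 6}  B7 = {3, 4}
Tree: B1–B2, B1–B3, B1–B4, B3–B5, B2–B6, B5–B7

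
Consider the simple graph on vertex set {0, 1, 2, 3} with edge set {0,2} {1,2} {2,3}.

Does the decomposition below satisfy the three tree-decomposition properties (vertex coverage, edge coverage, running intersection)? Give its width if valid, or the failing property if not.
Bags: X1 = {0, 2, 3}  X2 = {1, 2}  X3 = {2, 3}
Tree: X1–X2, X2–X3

No — bags containing vertex 3 are not connected in the tree.

A tree decomposition must satisfy three properties: every vertex lies in some bag; for every edge, both endpoints lie together in some bag; and for every vertex, the bags containing it form a connected subtree. Here bags containing vertex 3 are not connected in the tree, so the decomposition is invalid.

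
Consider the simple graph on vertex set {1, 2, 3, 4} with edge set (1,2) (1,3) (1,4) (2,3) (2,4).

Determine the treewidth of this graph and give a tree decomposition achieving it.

Every bag has size at most 3, so the width is 3 − 1 = 2 and tw(G) ≤ 2. Conversely, {1, 2, 3} is a clique of size 3, and the vertices of any clique must share a bag in every tree decomposition; so some bag has ≥ 3 vertices and tw(G) ≥ 2. The upper and lower bounds meet at 2, so that is the treewidth.

Treewidth 2.
Bags: B1 = {1, 2, 4}  B2 = {1, 2, 3}
Tree: B1–B2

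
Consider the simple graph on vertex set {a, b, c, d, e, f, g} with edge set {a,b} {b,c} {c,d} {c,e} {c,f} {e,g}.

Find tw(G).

A width-1 tree decomposition is:
Bags: B1 = {c, e}  B2 = {b, c}  B3 = {c, f}  B4 = {a, b}  B5 = {c, d}  B6 = {e, g}
Tree: B1–B2, B1–B3, B2–B4, B1–B5, B1–B6
The largest bag has 2 vertices, giving width 1; this decomposition certifies tw(G) ≤ 1. Any graph with an edge has treewidth ≥ 1, and G has the edge e–c. Therefore the treewidth is 1.

1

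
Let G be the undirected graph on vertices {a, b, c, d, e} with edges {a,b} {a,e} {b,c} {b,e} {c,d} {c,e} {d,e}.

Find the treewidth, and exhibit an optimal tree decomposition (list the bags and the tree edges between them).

Treewidth 2.
One such decomposition:
Bags: B1 = {c, d, e}  B2 = {b, c, e}  B3 = {a, b, e}
Tree: B1–B2, B2–B3

Every bag has size at most 3, so the width is 3 − 1 = 2 and tw(G) ≤ 2. For the lower bound, the 3 vertices {c, d, e} are pairwise adjacent, and any tree decomposition puts a clique entirely inside one bag — forcing width ≥ 2. Hence tw(G) = 2 exactly.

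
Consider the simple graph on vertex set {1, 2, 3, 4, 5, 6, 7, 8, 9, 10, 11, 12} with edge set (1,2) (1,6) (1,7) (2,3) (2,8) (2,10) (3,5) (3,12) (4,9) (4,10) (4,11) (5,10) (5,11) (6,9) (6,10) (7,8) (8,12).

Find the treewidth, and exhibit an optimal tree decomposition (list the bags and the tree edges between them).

Each bag holds 4 vertices, so the decomposition has width 3, which upper-bounds the treewidth. For the lower bound: the 4 vertex sets {4,9,11}, {5}, {10}, {1,2,3,6} are disjoint, each induces a connected subgraph, and every pair is joined by at least one edge of G. Contracting each set to a single vertex therefore yields K_{4} as a minor, and since treewidth is minor-monotone, tw(G) ≥ tw(K_{4}) = 3. Therefore the treewidth is 3.

Treewidth 3.
Bags: B1 = {4, 5, 9, 11}  B2 = {4, 5, 9, 10}  B3 = {5, 6, 9, 10}  B4 = {3, 5, 6, 10}  B5 = {2, 3, 6, 10}  B6 = {1, 2, 3, 6}  B7 = {1, 2, 3, 12}  B8 = {1, 2, 8, 12}  B9 = {1, 7, 8, 12}
Tree: B1–B2, B2–B3, B3–B4, B4–B5, B5–B6, B6–B7, B7–B8, B8–B9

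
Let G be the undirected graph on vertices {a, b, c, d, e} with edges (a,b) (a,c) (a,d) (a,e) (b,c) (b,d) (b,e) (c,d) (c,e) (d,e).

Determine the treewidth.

4

A width-4 tree decomposition is:
Bags: B1 = {a, b, c, d, e}
Tree: (single bag)
A single bag containing all 5 vertices is trivially a valid decomposition of width 4. On the other hand G contains the 5-clique {a, b, c, d, e}. A clique must lie in a single bag of any decomposition, so no decomposition can have width below 4. Hence tw(G) = 4 exactly.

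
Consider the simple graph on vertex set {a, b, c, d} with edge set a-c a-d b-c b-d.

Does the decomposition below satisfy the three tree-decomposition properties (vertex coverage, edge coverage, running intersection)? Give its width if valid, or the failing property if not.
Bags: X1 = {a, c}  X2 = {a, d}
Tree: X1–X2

No — vertex b appears in no bag.

A tree decomposition must satisfy three properties: every vertex lies in some bag; for every edge, both endpoints lie together in some bag; and for every vertex, the bags containing it form a connected subtree. Here vertex b appears in no bag, so the decomposition is invalid.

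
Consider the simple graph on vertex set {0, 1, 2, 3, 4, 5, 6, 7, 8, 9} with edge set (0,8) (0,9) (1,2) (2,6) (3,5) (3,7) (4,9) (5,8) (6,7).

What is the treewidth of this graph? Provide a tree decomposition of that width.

Every bag has size at most 2, so the width is 2 − 1 = 1 and tw(G) ≤ 1. Any graph with an edge has treewidth ≥ 1, and G has the edge 1–2. Hence tw(G) = 1 exactly.

Treewidth 1.
One optimal decomposition is:
Bags: B1 = {1, 2}  B2 = {2, 6}  B3 = {6, 7}  B4 = {3, 7}  B5 = {3, 5}  B6 = {5, 8}  B7 = {0, 8}  B8 = {0, 9}  B9 = {4, 9}
Tree: B1–B2, B2–B3, B3–B4, B4–B5, B5–B6, B6–B7, B7–B8, B8–B9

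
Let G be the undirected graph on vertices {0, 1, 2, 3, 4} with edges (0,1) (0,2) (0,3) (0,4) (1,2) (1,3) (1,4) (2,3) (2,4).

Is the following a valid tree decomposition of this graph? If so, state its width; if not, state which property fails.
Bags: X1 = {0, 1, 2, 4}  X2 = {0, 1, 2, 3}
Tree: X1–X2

Yes; width 3.

Every vertex of G appears in some bag (union = {0, 1, 2, 3, 4}); every edge is covered by a bag; and for each vertex v the set of bags containing v is connected in the bag tree. The decomposition is therefore valid. The largest bag has 4 vertices, so the width is 3.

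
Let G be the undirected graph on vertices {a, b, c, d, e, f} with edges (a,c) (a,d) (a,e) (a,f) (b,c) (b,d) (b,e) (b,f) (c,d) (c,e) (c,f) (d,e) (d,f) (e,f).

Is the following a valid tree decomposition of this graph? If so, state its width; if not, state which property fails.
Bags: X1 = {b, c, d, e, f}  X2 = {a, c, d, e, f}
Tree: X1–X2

Yes; width 4.

Every vertex of G appears in some bag (union = {a, b, c, d, e, f}); every edge is covered by a bag; and for each vertex v the set of bags containing v is connected in the bag tree. The decomposition is therefore valid. The largest bag has 5 vertices, so the width is 4.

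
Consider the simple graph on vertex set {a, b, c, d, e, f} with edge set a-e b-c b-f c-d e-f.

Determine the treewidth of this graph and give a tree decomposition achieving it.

The largest bag has 2 vertices, giving width 1; this decomposition certifies tw(G) ≤ 1. Since G has at least one edge (e.g. a–e), it is not an edgeless graph, so tw(G) ≥ 1. Therefore the treewidth is 1.

Treewidth 1.
One optimal decomposition is:
Bags: B1 = {a, e}  B2 = {e, f}  B3 = {b, f}  B4 = {b, c}  B5 = {c, d}
Tree: B1–B2, B2–B3, B3–B4, B4–B5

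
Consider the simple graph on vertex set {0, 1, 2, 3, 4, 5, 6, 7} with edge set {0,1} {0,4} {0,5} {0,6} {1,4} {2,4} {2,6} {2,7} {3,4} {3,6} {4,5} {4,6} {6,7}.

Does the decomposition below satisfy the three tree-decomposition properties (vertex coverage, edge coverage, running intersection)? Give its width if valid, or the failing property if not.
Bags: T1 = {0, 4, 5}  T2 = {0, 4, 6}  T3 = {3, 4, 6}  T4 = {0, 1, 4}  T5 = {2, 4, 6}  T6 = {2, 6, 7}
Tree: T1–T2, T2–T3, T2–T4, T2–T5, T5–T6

Every vertex of G appears in some bag (union = {0, 1, 2, 3, 4, 5, 6, 7}); every edge is covered by a bag; and for each vertex v the set of bags containing v is connected in the bag tree. The decomposition is therefore valid. The largest bag has 3 vertices, so the width is 2.

Yes; width 2.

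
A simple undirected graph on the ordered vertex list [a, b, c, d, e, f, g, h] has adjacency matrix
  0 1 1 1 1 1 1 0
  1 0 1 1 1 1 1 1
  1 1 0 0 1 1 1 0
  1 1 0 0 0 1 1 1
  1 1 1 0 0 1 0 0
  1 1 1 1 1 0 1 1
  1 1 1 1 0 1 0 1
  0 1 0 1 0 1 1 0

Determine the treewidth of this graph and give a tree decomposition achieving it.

Every bag has size at most 5, so the width is 5 − 1 = 4 and tw(G) ≤ 4. Conversely, {b, d, f, g, h} is a clique of size 5, and the vertices of any clique must share a bag in every tree decomposition; so some bag has ≥ 5 vertices and tw(G) ≥ 4. Therefore the treewidth is 4.

Treewidth 4.
One such decomposition:
Bags: B1 = {a, b, d, f, g}  B2 = {b, d, f, g, h}  B3 = {a, b, c, f, g}  B4 = {a, b, c, e, f}
Tree: B1–B2, B1–B3, B3–B4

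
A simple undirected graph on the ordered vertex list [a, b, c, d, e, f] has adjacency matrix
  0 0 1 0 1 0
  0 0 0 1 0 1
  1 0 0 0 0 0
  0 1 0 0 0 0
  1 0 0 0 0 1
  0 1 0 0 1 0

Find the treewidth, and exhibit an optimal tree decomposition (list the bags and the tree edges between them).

Each bag holds 2 vertices, so the decomposition has width 1, which upper-bounds the treewidth. G has an edge, so its treewidth is at least 1. Hence tw(G) = 1 exactly.

Treewidth 1.
Bags: B1 = {a, c}  B2 = {a, e}  B3 = {e, f}  B4 = {b, f}  B5 = {b, d}
Tree: B1–B2, B2–B3, B3–B4, B4–B5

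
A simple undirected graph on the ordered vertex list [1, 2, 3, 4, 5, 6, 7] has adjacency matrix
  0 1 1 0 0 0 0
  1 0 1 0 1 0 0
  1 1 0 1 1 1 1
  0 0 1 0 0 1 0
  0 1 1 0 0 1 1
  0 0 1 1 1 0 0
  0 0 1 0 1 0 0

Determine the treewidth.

A width-2 tree decomposition is:
Bags: B1 = {3, 5, 6}  B2 = {3, 4, 6}  B3 = {2, 3, 5}  B4 = {1, 2, 3}  B5 = {3, 5, 7}
Tree: B1–B2, B1–B3, B3–B4, B3–B5
The largest bag has 3 vertices, giving width 2; this decomposition certifies tw(G) ≤ 2. Conversely, {1, 2, 3} is a clique of size 3, and the vertices of any clique must share a bag in every tree decomposition; so some bag has ≥ 3 vertices and tw(G) ≥ 2. Hence tw(G) = 2 exactly.

2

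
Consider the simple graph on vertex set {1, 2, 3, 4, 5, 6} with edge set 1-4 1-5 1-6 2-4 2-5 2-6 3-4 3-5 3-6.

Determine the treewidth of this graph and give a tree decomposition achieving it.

The largest bag has 4 vertices, giving width 3; this decomposition certifies tw(G) ≤ 3. For the lower bound: the 4 vertex sets {3,5}, {2,4}, {1}, {6} are disjoint, each induces a connected subgraph, and every pair is joined by at least one edge of G. Contracting each set to a single vertex therefore yields K_{4} as a minor, and since treewidth is minor-monotone, tw(G) ≥ tw(K_{4}) = 3. The upper and lower bounds meet at 3, so that is the treewidth.

Treewidth 3.
One optimal decomposition is:
Bags: B1 = {1, 2, 3, 5}  B2 = {1, 2, 3, 4}  B3 = {1, 2, 3, 6}
Tree: B1–B2, B2–B3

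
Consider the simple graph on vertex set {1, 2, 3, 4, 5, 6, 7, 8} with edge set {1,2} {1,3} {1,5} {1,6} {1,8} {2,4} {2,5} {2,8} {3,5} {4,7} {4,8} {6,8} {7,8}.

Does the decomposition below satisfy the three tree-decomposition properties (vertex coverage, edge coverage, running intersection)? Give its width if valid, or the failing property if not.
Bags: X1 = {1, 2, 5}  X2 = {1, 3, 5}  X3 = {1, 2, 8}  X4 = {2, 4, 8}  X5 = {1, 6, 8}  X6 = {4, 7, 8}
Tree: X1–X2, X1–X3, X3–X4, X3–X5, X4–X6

Yes; width 2.

Every vertex of G appears in some bag (union = {1, 2, 3, 4, 5, 6, 7, 8}); every edge is covered by a bag; and for each vertex v the set of bags containing v is connected in the bag tree. The decomposition is therefore valid. The largest bag has 3 vertices, so the width is 2.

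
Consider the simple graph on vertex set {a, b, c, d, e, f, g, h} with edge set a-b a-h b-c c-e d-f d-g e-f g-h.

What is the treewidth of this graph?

2

A width-2 tree decomposition is:
Bags: B1 = {a, b, c}  B2 = {a, c, e}  B3 = {a, e, f}  B4 = {a, d, f}  B5 = {a, d, g}  B6 = {a, g, h}
Tree: B1–B2, B2–B3, B3–B4, B4–B5, B5–B6
Each bag holds 3 vertices, so the decomposition has width 2, which upper-bounds the treewidth. The edges a–b–c–e–f–d–g–h–a form a cycle, so G is not a tree and its treewidth is at least 2. The upper and lower bounds meet at 2, so that is the treewidth.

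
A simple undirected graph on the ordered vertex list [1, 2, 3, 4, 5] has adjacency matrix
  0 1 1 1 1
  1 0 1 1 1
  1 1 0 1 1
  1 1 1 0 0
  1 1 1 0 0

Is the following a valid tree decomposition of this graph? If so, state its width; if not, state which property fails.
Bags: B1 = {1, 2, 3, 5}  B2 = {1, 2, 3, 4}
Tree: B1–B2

Every vertex of G appears in some bag (union = {1, 2, 3, 4, 5}); every edge is covered by a bag; and for each vertex v the set of bags containing v is connected in the bag tree. The decomposition is therefore valid. The largest bag has 4 vertices, so the width is 3.

Yes; width 3.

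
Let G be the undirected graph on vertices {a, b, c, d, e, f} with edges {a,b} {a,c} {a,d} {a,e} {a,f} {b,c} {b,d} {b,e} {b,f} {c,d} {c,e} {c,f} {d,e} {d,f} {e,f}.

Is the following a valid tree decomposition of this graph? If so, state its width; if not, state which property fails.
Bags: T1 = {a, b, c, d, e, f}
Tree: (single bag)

Every vertex of G appears in some bag (union = {a, b, c, d, e, f}); every edge is covered by a bag; and for each vertex v the set of bags containing v is connected in the bag tree. The decomposition is therefore valid. The largest bag has 6 vertices, so the width is 5.

Yes; width 5.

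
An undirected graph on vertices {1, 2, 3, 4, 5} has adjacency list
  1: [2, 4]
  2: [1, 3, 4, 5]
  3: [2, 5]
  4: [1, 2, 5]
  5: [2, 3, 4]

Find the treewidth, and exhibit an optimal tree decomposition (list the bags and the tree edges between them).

Every bag has size at most 3, so the width is 3 − 1 = 2 and tw(G) ≤ 2. Conversely, {2, 3, 5} is a clique of size 3, and the vertices of any clique must share a bag in every tree decomposition; so some bag has ≥ 3 vertices and tw(G) ≥ 2. Therefore the treewidth is 2.

Treewidth 2.
One such decomposition:
Bags: B1 = {2, 4, 5}  B2 = {1, 2, 4}  B3 = {2, 3, 5}
Tree: B1–B2, B1–B3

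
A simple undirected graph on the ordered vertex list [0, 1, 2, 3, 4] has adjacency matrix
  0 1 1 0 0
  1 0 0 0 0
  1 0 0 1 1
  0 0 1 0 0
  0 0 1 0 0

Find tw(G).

A width-1 tree decomposition is:
Bags: B1 = {0, 2}  B2 = {2, 4}  B3 = {0, 1}  B4 = {2, 3}
Tree: B1–B2, B1–B3, B1–B4
Every bag has size at most 2, so the width is 2 − 1 = 1 and tw(G) ≤ 1. G has an edge, so its treewidth is at least 1. Hence tw(G) = 1 exactly.

1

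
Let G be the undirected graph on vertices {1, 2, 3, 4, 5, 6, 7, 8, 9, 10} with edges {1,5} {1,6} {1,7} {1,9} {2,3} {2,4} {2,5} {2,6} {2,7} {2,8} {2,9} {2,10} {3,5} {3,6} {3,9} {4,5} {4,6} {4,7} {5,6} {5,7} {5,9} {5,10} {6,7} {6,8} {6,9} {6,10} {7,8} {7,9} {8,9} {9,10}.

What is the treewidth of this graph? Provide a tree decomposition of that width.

Each bag holds 5 vertices, so the decomposition has width 4, which upper-bounds the treewidth. On the other hand G contains the 5-clique {1, 5, 6, 7, 9}. A clique must lie in a single bag of any decomposition, so no decomposition can have width below 4. Hence tw(G) = 4 exactly.

Treewidth 4.
One optimal decomposition is:
Bags: B1 = {2, 3, 5, 6, 9}  B2 = {2, 5, 6, 7, 9}  B3 = {2, 6, 7, 8, 9}  B4 = {2, 4, 5, 6, 7}  B5 = {2, 5, 6, 9, 10}  B6 = {1, 5, 6, 7, 9}
Tree: B1–B2, B2–B3, B2–B4, B2–B5, B2–B6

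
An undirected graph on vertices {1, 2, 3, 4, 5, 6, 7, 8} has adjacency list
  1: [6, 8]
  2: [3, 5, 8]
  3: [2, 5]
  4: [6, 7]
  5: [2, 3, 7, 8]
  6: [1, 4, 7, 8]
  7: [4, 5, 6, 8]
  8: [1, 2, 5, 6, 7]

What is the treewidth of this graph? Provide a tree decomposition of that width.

Treewidth 2.
One such decomposition:
Bags: B1 = {5, 7, 8}  B2 = {6, 7, 8}  B3 = {2, 5, 8}  B4 = {4, 6, 7}  B5 = {1, 6, 8}  B6 = {2, 3, 5}
Tree: B1–B2, B1–B3, B2–B4, B2–B5, B3–B6

The largest bag has 3 vertices, giving width 2; this decomposition certifies tw(G) ≤ 2. Conversely, {1, 6, 8} is a clique of size 3, and the vertices of any clique must share a bag in every tree decomposition; so some bag has ≥ 3 vertices and tw(G) ≥ 2. The upper and lower bounds meet at 2, so that is the treewidth.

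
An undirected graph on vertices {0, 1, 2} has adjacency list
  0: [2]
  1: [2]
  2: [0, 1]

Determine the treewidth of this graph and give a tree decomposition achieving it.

Treewidth 1.
One optimal decomposition is:
Bags: B1 = {0, 2}  B2 = {1, 2}
Tree: B1–B2

Each bag holds 2 vertices, so the decomposition has width 1, which upper-bounds the treewidth. Since G has at least one edge (e.g. 2–0), it is not an edgeless graph, so tw(G) ≥ 1. Combining the bounds, tw(G) = 1.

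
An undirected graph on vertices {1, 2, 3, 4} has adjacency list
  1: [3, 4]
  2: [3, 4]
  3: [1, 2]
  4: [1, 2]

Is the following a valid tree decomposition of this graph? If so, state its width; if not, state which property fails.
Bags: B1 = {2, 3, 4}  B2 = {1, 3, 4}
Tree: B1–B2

Checking the three conditions: (i) the bags cover all of {1, 2, 3, 4}; (ii) for each edge, some bag contains both endpoints; (iii) the bags containing any fixed vertex form a subtree. All hold, so the decomposition is valid with width 3 − 1 = 2.

Yes; width 2.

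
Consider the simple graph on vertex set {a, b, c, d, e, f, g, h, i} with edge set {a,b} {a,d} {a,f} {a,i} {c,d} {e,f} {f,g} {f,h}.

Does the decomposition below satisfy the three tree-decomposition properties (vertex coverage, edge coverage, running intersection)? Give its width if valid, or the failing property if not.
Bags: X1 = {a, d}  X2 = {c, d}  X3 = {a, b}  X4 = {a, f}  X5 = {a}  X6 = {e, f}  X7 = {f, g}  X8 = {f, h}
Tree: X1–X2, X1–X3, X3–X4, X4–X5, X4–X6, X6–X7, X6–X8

No — vertex i appears in no bag.

A tree decomposition must satisfy three properties: every vertex lies in some bag; for every edge, both endpoints lie together in some bag; and for every vertex, the bags containing it form a connected subtree. Here vertex i appears in no bag, so the decomposition is invalid.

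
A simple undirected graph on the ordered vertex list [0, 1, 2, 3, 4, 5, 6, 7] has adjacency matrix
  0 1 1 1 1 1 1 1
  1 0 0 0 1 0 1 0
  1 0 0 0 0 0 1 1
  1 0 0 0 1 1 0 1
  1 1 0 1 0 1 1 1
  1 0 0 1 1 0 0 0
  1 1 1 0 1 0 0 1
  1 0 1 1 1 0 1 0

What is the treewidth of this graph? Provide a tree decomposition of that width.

Every bag has size at most 4, so the width is 4 − 1 = 3 and tw(G) ≤ 3. Conversely, {0, 2, 6, 7} is a clique of size 4, and the vertices of any clique must share a bag in every tree decomposition; so some bag has ≥ 4 vertices and tw(G) ≥ 3. Hence tw(G) = 3 exactly.

Treewidth 3.
One such decomposition:
Bags: B1 = {0, 2, 6, 7}  B2 = {0, 4, 6, 7}  B3 = {0, 3, 4, 7}  B4 = {0, 3, 4, 5}  B5 = {0, 1, 4, 6}
Tree: B1–B2, B2–B3, B3–B4, B2–B5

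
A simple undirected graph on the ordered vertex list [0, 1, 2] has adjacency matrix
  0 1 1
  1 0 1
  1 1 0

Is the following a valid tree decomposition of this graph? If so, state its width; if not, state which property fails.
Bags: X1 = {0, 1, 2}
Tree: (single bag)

Checking the three conditions: (i) the bags cover all of {0, 1, 2}; (ii) for each edge, some bag contains both endpoints; (iii) the bags containing any fixed vertex form a subtree. All hold, so the decomposition is valid with width 3 − 1 = 2.

Yes; width 2.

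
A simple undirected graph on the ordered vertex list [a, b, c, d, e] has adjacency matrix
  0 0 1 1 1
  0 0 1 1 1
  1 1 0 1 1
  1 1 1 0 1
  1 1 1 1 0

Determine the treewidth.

3

A width-3 tree decomposition is:
Bags: B1 = {a, c, d, e}  B2 = {b, c, d, e}
Tree: B1–B2
Every bag has size at most 4, so the width is 4 − 1 = 3 and tw(G) ≤ 3. For the lower bound, the 4 vertices {a, c, d, e} are pairwise adjacent, and any tree decomposition puts a clique entirely inside one bag — forcing width ≥ 3. Therefore the treewidth is 3.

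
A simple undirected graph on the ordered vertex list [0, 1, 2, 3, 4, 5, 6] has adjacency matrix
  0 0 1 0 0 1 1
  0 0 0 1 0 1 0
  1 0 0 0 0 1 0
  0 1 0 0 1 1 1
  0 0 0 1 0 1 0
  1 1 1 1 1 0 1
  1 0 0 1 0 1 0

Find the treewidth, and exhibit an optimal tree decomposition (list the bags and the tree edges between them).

Treewidth 2.
One such decomposition:
Bags: B1 = {3, 5, 6}  B2 = {0, 5, 6}  B3 = {0, 2, 5}  B4 = {3, 4, 5}  B5 = {1, 3, 5}
Tree: B1–B2, B2–B3, B1–B4, B1–B5

Every bag has size at most 3, so the width is 3 − 1 = 2 and tw(G) ≤ 2. Conversely, {0, 2, 5} is a clique of size 3, and the vertices of any clique must share a bag in every tree decomposition; so some bag has ≥ 3 vertices and tw(G) ≥ 2. Combining the bounds, tw(G) = 2.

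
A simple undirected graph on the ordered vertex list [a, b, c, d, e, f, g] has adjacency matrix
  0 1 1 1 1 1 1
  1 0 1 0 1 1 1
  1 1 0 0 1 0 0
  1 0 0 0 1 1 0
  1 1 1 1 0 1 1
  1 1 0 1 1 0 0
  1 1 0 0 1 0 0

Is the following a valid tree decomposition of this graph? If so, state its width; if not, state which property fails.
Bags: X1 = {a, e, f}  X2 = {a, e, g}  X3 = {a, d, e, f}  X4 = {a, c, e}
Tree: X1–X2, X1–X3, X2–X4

A tree decomposition must satisfy three properties: every vertex lies in some bag; for every edge, both endpoints lie together in some bag; and for every vertex, the bags containing it form a connected subtree. Here vertex b appears in no bag, so the decomposition is invalid.

No — vertex b appears in no bag.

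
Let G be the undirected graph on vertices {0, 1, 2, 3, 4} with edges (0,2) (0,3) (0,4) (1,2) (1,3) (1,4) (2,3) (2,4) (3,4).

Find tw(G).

3

A width-3 tree decomposition is:
Bags: B1 = {0, 2, 3, 4}  B2 = {1, 2, 3, 4}
Tree: B1–B2
Each bag holds 4 vertices, so the decomposition has width 3, which upper-bounds the treewidth. On the other hand G contains the 4-clique {0, 2, 3, 4}. A clique must lie in a single bag of any decomposition, so no decomposition can have width below 3. The upper and lower bounds meet at 3, so that is the treewidth.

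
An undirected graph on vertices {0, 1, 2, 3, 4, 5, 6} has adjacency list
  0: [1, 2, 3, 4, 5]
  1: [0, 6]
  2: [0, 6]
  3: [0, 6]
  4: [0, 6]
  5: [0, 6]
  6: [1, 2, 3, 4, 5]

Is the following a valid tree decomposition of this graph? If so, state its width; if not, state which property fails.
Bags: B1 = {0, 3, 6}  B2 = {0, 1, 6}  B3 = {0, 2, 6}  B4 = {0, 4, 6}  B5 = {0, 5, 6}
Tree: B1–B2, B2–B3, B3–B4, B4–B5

Yes; width 2.

Checking the three conditions: (i) the bags cover all of {0, 1, 2, 3, 4, 5, 6}; (ii) for each edge, some bag contains both endpoints; (iii) the bags containing any fixed vertex form a subtree. All hold, so the decomposition is valid with width 3 − 1 = 2.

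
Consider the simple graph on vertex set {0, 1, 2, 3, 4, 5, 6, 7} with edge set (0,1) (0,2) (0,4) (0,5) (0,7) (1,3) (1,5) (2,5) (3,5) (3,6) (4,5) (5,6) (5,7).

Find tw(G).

A width-2 tree decomposition is:
Bags: B1 = {0, 4, 5}  B2 = {0, 5, 7}  B3 = {0, 1, 5}  B4 = {0, 2, 5}  B5 = {1, 3, 5}  B6 = {3, 5, 6}
Tree: B1–B2, B1–B3, B3–B4, B3–B5, B5–B6
Each bag holds 3 vertices, so the decomposition has width 2, which upper-bounds the treewidth. For the lower bound, the 3 vertices {0, 1, 5} are pairwise adjacent, and any tree decomposition puts a clique entirely inside one bag — forcing width ≥ 2. Hence tw(G) = 2 exactly.

2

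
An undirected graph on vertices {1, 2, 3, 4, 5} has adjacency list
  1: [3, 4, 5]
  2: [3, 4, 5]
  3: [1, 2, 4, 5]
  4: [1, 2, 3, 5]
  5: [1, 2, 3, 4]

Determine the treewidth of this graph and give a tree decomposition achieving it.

The largest bag has 4 vertices, giving width 3; this decomposition certifies tw(G) ≤ 3. On the other hand G contains the 4-clique {1, 3, 4, 5}. A clique must lie in a single bag of any decomposition, so no decomposition can have width below 3. The upper and lower bounds meet at 3, so that is the treewidth.

Treewidth 3.
One optimal decomposition is:
Bags: B1 = {2, 3, 4, 5}  B2 = {1, 3, 4, 5}
Tree: B1–B2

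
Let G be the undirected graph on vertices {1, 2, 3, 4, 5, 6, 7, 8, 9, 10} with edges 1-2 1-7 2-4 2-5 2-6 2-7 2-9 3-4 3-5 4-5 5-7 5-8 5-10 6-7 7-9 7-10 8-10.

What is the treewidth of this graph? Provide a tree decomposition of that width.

Treewidth 2.
Bags: B1 = {2, 5, 7}  B2 = {5, 7, 10}  B3 = {2, 6, 7}  B4 = {2, 4, 5}  B5 = {2, 7, 9}  B6 = {5, 8, 10}  B7 = {3, 4, 5}  B8 = {1, 2, 7}
Tree: B1–B2, B1–B3, B1–B4, B3–B5, B2–B6, B4–B7, B3–B8

Each bag holds 3 vertices, so the decomposition has width 2, which upper-bounds the treewidth. For the lower bound, the 3 vertices {5, 8, 10} are pairwise adjacent, and any tree decomposition puts a clique entirely inside one bag — forcing width ≥ 2. Combining the bounds, tw(G) = 2.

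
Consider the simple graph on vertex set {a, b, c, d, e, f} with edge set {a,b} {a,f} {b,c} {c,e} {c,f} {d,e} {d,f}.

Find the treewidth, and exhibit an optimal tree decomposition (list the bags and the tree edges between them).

The largest bag has 3 vertices, giving width 2; this decomposition certifies tw(G) ≤ 2. For the lower bound, G contains the cycle b–a–f–c–b, so G is not a forest; only forests have treewidth ≤ 1, hence tw(G) ≥ 2. Hence tw(G) = 2 exactly.

Treewidth 2.
One optimal decomposition is:
Bags: B1 = {a, b, c}  B2 = {a, c, f}  B3 = {c, e, f}  B4 = {d, e, f}
Tree: B1–B2, B2–B3, B3–B4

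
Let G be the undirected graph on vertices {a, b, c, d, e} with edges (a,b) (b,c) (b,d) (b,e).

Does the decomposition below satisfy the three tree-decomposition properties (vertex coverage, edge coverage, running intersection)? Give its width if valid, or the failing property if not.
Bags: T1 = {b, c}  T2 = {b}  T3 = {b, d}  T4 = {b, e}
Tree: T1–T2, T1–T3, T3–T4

A tree decomposition must satisfy three properties: every vertex lies in some bag; for every edge, both endpoints lie together in some bag; and for every vertex, the bags containing it form a connected subtree. Here vertex a appears in no bag, so the decomposition is invalid.

No — vertex a appears in no bag.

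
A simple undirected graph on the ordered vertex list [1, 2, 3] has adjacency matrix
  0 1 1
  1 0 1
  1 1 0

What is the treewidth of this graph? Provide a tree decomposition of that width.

Treewidth 2.
Bags: B1 = {1, 2, 3}
Tree: (single bag)

With just one bag of size 3, the width is 3 − 1 = 2, so tw(G) ≤ 2. On the other hand G contains the 3-clique {1, 2, 3}. A clique must lie in a single bag of any decomposition, so no decomposition can have width below 2. Hence tw(G) = 2 exactly.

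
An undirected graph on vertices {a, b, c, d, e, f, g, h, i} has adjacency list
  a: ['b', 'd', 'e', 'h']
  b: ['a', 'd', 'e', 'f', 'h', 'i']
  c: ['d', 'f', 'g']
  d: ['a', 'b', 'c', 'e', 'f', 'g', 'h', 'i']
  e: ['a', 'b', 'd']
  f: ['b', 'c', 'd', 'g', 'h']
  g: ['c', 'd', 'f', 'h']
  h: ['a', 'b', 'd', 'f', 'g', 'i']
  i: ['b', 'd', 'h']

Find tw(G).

A width-3 tree decomposition is:
Bags: B1 = {b, d, f, h}  B2 = {d, f, g, h}  B3 = {a, b, d, h}  B4 = {a, b, d, e}  B5 = {c, d, f, g}  B6 = {b, d, h, i}
Tree: B1–B2, B1–B3, B3–B4, B2–B5, B1–B6
Each bag holds 4 vertices, so the decomposition has width 3, which upper-bounds the treewidth. For the lower bound, the 4 vertices {a, b, d, e} are pairwise adjacent, and any tree decomposition puts a clique entirely inside one bag — forcing width ≥ 3. The upper and lower bounds meet at 3, so that is the treewidth.

3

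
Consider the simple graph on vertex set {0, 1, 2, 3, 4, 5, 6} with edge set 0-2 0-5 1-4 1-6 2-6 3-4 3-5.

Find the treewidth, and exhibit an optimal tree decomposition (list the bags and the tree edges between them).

Treewidth 2.
Bags: B1 = {1, 2, 6}  B2 = {0, 1, 2}  B3 = {0, 1, 5}  B4 = {1, 3, 5}  B5 = {1, 3, 4}
Tree: B1–B2, B2–B3, B3–B4, B4–B5

Every bag has size at most 3, so the width is 3 − 1 = 2 and tw(G) ≤ 2. The edges 1–6–2–0–5–3–4–1 form a cycle, so G is not a tree and its treewidth is at least 2. Combining the bounds, tw(G) = 2.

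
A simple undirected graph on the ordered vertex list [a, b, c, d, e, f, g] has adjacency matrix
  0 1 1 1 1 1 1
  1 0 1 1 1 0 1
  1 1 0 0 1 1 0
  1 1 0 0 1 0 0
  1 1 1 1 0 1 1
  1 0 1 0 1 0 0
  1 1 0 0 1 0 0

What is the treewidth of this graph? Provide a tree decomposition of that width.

Treewidth 3.
Bags: B1 = {a, b, e, g}  B2 = {a, b, c, e}  B3 = {a, c, e, f}  B4 = {a, b, d, e}
Tree: B1–B2, B2–B3, B2–B4

Each bag holds 4 vertices, so the decomposition has width 3, which upper-bounds the treewidth. Conversely, {a, c, e, f} is a clique of size 4, and the vertices of any clique must share a bag in every tree decomposition; so some bag has ≥ 4 vertices and tw(G) ≥ 3. The upper and lower bounds meet at 3, so that is the treewidth.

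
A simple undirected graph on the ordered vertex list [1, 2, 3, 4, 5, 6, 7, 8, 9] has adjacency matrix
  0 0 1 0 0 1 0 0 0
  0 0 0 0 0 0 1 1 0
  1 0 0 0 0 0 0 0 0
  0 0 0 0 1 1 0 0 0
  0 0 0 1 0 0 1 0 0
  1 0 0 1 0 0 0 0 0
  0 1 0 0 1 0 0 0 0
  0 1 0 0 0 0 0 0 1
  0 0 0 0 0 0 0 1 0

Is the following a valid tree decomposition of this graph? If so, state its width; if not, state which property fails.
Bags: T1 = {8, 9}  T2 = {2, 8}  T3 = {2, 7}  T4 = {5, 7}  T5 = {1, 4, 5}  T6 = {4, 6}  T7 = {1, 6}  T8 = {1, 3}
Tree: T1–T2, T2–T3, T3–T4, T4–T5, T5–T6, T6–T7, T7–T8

No — bags containing vertex 1 are not connected in the tree.

A tree decomposition must satisfy three properties: every vertex lies in some bag; for every edge, both endpoints lie together in some bag; and for every vertex, the bags containing it form a connected subtree. Here bags containing vertex 1 are not connected in the tree, so the decomposition is invalid.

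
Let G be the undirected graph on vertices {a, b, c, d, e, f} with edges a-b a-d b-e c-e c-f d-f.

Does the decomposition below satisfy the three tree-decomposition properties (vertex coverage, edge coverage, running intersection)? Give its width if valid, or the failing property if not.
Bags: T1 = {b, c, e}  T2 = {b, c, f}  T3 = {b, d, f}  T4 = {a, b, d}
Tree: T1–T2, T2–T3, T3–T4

Yes; width 2.

Vertex coverage: the bags together contain {a, b, c, d, e, f}, the full vertex set. Edge coverage: each edge of G has both endpoints in at least one bag. Running intersection: for every vertex, the bags containing it form a connected subtree. All three properties hold, so this is a valid tree decomposition of width max|bag| − 1 = 2, and hence tw(G) ≤ 2.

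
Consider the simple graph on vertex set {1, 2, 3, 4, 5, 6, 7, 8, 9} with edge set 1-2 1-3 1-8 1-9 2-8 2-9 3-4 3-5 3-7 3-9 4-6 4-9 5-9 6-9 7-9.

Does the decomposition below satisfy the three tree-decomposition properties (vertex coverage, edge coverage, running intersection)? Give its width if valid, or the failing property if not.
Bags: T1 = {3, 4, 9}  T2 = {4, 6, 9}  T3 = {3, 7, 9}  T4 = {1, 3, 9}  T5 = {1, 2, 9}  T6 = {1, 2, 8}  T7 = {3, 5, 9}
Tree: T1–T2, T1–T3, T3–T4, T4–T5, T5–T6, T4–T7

Yes; width 2.

Checking the three conditions: (i) the bags cover all of {1, 2, 3, 4, 5, 6, 7, 8, 9}; (ii) for each edge, some bag contains both endpoints; (iii) the bags containing any fixed vertex form a subtree. All hold, so the decomposition is valid with width 3 − 1 = 2.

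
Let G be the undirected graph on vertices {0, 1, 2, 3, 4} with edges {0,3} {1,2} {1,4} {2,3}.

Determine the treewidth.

1

A width-1 tree decomposition is:
Bags: B1 = {0, 3}  B2 = {2, 3}  B3 = {1, 2}  B4 = {1, 4}
Tree: B1–B2, B2–B3, B3–B4
Each bag holds 2 vertices, so the decomposition has width 1, which upper-bounds the treewidth. Any graph with an edge has treewidth ≥ 1, and G has the edge 0–3. The upper and lower bounds meet at 1, so that is the treewidth.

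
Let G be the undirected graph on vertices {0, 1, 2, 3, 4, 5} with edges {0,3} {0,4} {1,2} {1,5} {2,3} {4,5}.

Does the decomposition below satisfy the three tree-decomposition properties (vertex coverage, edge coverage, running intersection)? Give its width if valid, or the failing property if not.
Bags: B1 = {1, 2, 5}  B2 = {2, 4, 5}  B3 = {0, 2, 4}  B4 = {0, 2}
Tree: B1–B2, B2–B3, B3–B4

No — vertex 3 appears in no bag.

A tree decomposition must satisfy three properties: every vertex lies in some bag; for every edge, both endpoints lie together in some bag; and for every vertex, the bags containing it form a connected subtree. Here vertex 3 appears in no bag, so the decomposition is invalid.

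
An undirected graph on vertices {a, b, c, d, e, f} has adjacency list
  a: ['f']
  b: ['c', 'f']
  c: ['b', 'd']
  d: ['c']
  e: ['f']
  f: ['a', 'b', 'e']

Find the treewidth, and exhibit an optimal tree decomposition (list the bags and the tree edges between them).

Treewidth 1.
One such decomposition:
Bags: B1 = {c, d}  B2 = {b, c}  B3 = {b, f}  B4 = {a, f}  B5 = {e, f}
Tree: B1–B2, B2–B3, B3–B4, B3–B5

Every bag has size at most 2, so the width is 2 − 1 = 1 and tw(G) ≤ 1. Since G has at least one edge (e.g. c–d), it is not an edgeless graph, so tw(G) ≥ 1. Therefore the treewidth is 1.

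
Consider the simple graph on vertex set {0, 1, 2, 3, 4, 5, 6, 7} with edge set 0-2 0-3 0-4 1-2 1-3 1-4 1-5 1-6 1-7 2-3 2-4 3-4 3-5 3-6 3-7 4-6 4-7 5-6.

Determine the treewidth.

3

A width-3 tree decomposition is:
Bags: B1 = {1, 2, 3, 4}  B2 = {1, 3, 4, 7}  B3 = {1, 3, 4, 6}  B4 = {1, 3, 5, 6}  B5 = {0, 2, 3, 4}
Tree: B1–B2, B1–B3, B3–B4, B1–B5
Each bag holds 4 vertices, so the decomposition has width 3, which upper-bounds the treewidth. For the lower bound, the 4 vertices {0, 2, 3, 4} are pairwise adjacent, and any tree decomposition puts a clique entirely inside one bag — forcing width ≥ 3. Hence tw(G) = 3 exactly.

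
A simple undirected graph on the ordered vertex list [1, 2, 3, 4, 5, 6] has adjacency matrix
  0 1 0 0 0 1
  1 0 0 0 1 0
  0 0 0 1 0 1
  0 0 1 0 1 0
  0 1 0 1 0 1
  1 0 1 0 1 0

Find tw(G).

A width-2 tree decomposition is:
Bags: B1 = {3, 4, 6}  B2 = {4, 5, 6}  B3 = {1, 5, 6}  B4 = {1, 2, 5}
Tree: B1–B2, B2–B3, B3–B4
The largest bag has 3 vertices, giving width 2; this decomposition certifies tw(G) ≤ 2. For the lower bound, G contains the cycle 3–4–5–6–3, so G is not a forest; only forests have treewidth ≤ 1, hence tw(G) ≥ 2. The upper and lower bounds meet at 2, so that is the treewidth.

2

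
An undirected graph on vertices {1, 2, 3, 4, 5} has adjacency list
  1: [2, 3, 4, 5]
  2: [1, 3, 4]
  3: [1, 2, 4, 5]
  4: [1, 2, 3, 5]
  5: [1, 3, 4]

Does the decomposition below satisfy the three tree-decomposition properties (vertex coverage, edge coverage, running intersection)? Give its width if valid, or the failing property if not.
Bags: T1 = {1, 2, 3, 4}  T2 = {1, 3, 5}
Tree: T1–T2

No — edge (4,5) lies in no bag.

A tree decomposition must satisfy three properties: every vertex lies in some bag; for every edge, both endpoints lie together in some bag; and for every vertex, the bags containing it form a connected subtree. Here edge (4,5) lies in no bag, so the decomposition is invalid.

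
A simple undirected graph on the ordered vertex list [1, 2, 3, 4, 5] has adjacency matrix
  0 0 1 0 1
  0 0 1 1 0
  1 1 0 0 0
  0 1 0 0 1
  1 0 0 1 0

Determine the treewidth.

2

A width-2 tree decomposition is:
Bags: B1 = {1, 3, 5}  B2 = {2, 3, 5}  B3 = {2, 4, 5}
Tree: B1–B2, B2–B3
Every bag has size at most 3, so the width is 3 − 1 = 2 and tw(G) ≤ 2. For the lower bound, G contains the cycle 5–1–3–2–4–5, so G is not a forest; only forests have treewidth ≤ 1, hence tw(G) ≥ 2. Therefore the treewidth is 2.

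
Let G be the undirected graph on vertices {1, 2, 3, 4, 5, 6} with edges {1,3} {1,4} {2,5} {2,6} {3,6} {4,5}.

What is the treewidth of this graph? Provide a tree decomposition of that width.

The largest bag has 3 vertices, giving width 2; this decomposition certifies tw(G) ≤ 2. For the lower bound, G contains the cycle 2–5–4–1–3–6–2, so G is not a forest; only forests have treewidth ≤ 1, hence tw(G) ≥ 2. Combining the bounds, tw(G) = 2.

Treewidth 2.
One optimal decomposition is:
Bags: B1 = {2, 4, 5}  B2 = {1, 2, 4}  B3 = {1, 2, 3}  B4 = {2, 3, 6}
Tree: B1–B2, B2–B3, B3–B4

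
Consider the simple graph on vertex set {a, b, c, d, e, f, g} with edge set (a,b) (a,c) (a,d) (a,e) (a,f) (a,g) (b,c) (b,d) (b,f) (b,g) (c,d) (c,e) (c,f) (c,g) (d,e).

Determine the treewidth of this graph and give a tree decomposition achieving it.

The largest bag has 4 vertices, giving width 3; this decomposition certifies tw(G) ≤ 3. Conversely, {a, c, d, e} is a clique of size 4, and the vertices of any clique must share a bag in every tree decomposition; so some bag has ≥ 4 vertices and tw(G) ≥ 3. Therefore the treewidth is 3.

Treewidth 3.
One such decomposition:
Bags: B1 = {a, b, c, g}  B2 = {a, b, c, d}  B3 = {a, c, d, e}  B4 = {a, b, c, f}
Tree: B1–B2, B2–B3, B1–B4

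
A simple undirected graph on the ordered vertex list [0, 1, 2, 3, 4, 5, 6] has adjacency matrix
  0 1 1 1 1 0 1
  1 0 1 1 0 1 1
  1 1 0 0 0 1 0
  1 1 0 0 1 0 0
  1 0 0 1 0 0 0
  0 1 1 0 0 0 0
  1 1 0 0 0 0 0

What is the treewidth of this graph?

A width-2 tree decomposition is:
Bags: B1 = {0, 1, 2}  B2 = {0, 1, 3}  B3 = {0, 3, 4}  B4 = {1, 2, 5}  B5 = {0, 1, 6}
Tree: B1–B2, B2–B3, B1–B4, B1–B5
Every bag has size at most 3, so the width is 3 − 1 = 2 and tw(G) ≤ 2. Conversely, {0, 1, 2} is a clique of size 3, and the vertices of any clique must share a bag in every tree decomposition; so some bag has ≥ 3 vertices and tw(G) ≥ 2. Therefore the treewidth is 2.

2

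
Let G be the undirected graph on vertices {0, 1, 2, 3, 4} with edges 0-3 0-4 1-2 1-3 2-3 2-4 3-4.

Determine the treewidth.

A width-2 tree decomposition is:
Bags: B1 = {2, 3, 4}  B2 = {1, 2, 3}  B3 = {0, 3, 4}
Tree: B1–B2, B1–B3
Each bag holds 3 vertices, so the decomposition has width 2, which upper-bounds the treewidth. For the lower bound, the 3 vertices {0, 3, 4} are pairwise adjacent, and any tree decomposition puts a clique entirely inside one bag — forcing width ≥ 2. The upper and lower bounds meet at 2, so that is the treewidth.

2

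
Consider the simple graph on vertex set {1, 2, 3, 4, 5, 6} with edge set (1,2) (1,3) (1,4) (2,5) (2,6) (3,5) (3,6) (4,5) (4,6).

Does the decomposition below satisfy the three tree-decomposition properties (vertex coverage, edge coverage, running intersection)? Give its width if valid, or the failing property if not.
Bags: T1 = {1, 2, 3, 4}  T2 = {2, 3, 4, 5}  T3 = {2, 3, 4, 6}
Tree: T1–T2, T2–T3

Yes; width 3.

Every vertex of G appears in some bag (union = {1, 2, 3, 4, 5, 6}); every edge is covered by a bag; and for each vertex v the set of bags containing v is connected in the bag tree. The decomposition is therefore valid. The largest bag has 4 vertices, so the width is 3.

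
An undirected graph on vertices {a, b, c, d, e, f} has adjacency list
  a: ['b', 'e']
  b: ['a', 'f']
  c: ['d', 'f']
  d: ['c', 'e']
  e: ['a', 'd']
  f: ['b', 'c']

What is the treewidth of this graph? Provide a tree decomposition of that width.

Each bag holds 3 vertices, so the decomposition has width 2, which upper-bounds the treewidth. The edges b–f–c–d–e–a–b form a cycle, so G is not a tree and its treewidth is at least 2. The upper and lower bounds meet at 2, so that is the treewidth.

Treewidth 2.
One such decomposition:
Bags: B1 = {b, c, f}  B2 = {b, c, d}  B3 = {b, d, e}  B4 = {a, b, e}
Tree: B1–B2, B2–B3, B3–B4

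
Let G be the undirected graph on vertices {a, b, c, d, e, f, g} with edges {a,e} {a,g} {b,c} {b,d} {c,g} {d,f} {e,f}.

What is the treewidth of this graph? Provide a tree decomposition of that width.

Every bag has size at most 3, so the width is 3 − 1 = 2 and tw(G) ≤ 2. For the lower bound, G contains the cycle f–e–a–g–c–b–d–f, so G is not a forest; only forests have treewidth ≤ 1, hence tw(G) ≥ 2. Hence tw(G) = 2 exactly.

Treewidth 2.
One optimal decomposition is:
Bags: B1 = {a, e, f}  B2 = {a, f, g}  B3 = {c, f, g}  B4 = {b, c, f}  B5 = {b, d, f}
Tree: B1–B2, B2–B3, B3–B4, B4–B5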